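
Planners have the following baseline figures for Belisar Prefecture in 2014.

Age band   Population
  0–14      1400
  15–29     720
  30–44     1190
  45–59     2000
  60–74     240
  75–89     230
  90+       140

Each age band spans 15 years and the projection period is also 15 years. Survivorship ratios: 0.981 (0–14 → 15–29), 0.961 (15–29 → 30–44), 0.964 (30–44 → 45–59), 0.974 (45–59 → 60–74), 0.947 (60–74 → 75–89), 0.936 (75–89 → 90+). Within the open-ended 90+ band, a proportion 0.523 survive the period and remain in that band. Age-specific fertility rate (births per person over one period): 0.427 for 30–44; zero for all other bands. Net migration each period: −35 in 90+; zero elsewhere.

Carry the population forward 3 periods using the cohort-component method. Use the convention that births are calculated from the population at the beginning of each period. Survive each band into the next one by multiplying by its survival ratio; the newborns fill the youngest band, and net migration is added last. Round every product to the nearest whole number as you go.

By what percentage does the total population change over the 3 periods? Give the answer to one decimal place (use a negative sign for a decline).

4.1

(Groups numbered youngest = 1 to oldest = 7.)
After projecting period 1:
Births: 1190 * 0.427 = 508
Group 2: 1400 * 0.981 = 1373
Group 3: 720 * 0.961 = 692
Group 4: 1190 * 0.964 = 1147
Group 5: 2000 * 0.974 = 1948
Group 6: 240 * 0.947 = 227
Group 7: 230 * 0.936 + 140 * 0.523 = 215 + 73 = 288
Net migration: Group 7 − 35 → 253
End of period: [508, 1373, 692, 1147, 1948, 227, 253]
After projecting period 2:
Births: 692 * 0.427 = 295
Group 2: 508 * 0.981 = 498
Group 3: 1373 * 0.961 = 1319
Group 4: 692 * 0.964 = 667
Group 5: 1147 * 0.974 = 1117
Group 6: 1948 * 0.947 = 1845
Group 7: 227 * 0.936 + 253 * 0.523 = 212 + 132 = 344
Net migration: Group 7 − 35 → 309
End of period: [295, 498, 1319, 667, 1117, 1845, 309]
After projecting period 3:
Births: 1319 * 0.427 = 563
Group 2: 295 * 0.981 = 289
Group 3: 498 * 0.961 = 479
Group 4: 1319 * 0.964 = 1272
Group 5: 667 * 0.974 = 650
Group 6: 1117 * 0.947 = 1058
Group 7: 1845 * 0.936 + 309 * 0.523 = 1727 + 162 = 1889
Net migration: Group 7 − 35 → 1854
End of period: [563, 289, 479, 1272, 650, 1058, 1854]
Total: 5920 → 6165; change = 245; percentage change = 4.1%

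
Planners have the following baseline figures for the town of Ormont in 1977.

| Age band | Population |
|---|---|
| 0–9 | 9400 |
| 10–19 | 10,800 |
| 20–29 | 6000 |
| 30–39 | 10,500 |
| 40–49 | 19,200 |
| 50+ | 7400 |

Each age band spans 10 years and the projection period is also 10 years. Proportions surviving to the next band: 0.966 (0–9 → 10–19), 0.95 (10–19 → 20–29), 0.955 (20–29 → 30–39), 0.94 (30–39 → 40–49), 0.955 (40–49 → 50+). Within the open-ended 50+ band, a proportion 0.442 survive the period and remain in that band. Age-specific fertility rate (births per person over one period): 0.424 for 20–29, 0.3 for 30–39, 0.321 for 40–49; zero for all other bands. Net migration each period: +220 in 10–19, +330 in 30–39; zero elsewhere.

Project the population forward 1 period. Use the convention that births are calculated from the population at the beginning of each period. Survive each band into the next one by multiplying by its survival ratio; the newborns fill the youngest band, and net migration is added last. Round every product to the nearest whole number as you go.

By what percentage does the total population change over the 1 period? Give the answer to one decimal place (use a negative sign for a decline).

Period 1:
Births: 6000 × 0.424 = 2544, 10500 × 0.3 = 3150, 19200 × 0.321 = 6163 — total 11857
10–19: 9400 × 0.966 = 9080
20–29: 10800 × 0.95 = 10260
30–39: 6000 × 0.955 = 5730
40–49: 10500 × 0.94 = 9870
50+: 19200 × 0.955 + 7400 × 0.442 = 18336 + 3271 = 21607
Net migration: 10–19 + 220 → 9300; 30–39 + 330 → 6060
→ [11857, 9300, 10260, 6060, 9870, 21607]
Total: 63300 → 68954; change = 5654; percentage change = 8.9%

8.9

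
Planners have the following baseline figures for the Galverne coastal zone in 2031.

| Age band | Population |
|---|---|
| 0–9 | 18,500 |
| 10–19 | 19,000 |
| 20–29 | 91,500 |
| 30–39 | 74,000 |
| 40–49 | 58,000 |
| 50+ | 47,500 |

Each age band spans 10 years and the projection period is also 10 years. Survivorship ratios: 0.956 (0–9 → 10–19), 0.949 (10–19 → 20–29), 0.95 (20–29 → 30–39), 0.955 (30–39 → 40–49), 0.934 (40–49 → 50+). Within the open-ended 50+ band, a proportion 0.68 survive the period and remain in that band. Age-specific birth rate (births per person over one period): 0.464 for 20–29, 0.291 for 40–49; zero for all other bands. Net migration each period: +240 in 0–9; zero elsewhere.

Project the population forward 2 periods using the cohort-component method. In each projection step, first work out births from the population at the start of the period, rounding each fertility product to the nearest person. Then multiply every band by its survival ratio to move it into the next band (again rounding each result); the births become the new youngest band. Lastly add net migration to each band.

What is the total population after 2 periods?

Let group 1 be 0–9 through group 6 = 50+.
— Period 1 —
Births: 91500 × 0.464 = 42456, 58000 × 0.291 = 16878 → 59334
Group 2: 18500 × 0.956 = 17686
Group 3: 19000 × 0.949 = 18031
Group 4: 91500 × 0.95 = 86925
Group 5: 74000 × 0.955 = 70670
Group 6: 58000 × 0.934 + 47500 × 0.68 = 54172 + 32300 = 86472
Net migration: Group 1 + 240 → 59574
Population now: 0–9=59574, 10–19=17686, 20–29=18031, 30–39=86925, 40–49=70670, 50+=86472
— Period 2 —
Births: 18031 × 0.464 = 8366, 70670 × 0.291 = 20565 → 28931
Group 2: 59574 × 0.956 = 56953
Group 3: 17686 × 0.949 = 16784
Group 4: 18031 × 0.95 = 17129
Group 5: 86925 × 0.955 = 83013
Group 6: 70670 × 0.934 + 86472 × 0.68 = 66006 + 58801 = 124807
Net migration: Group 1 + 240 → 29171
Population now: 0–9=29171, 10–19=56953, 20–29=16784, 30–39=17129, 40–49=83013, 50+=124807
Total after period 2: 29171 + 56953 + 16784 + 17129 + 83013 + 124807 = 327857

327857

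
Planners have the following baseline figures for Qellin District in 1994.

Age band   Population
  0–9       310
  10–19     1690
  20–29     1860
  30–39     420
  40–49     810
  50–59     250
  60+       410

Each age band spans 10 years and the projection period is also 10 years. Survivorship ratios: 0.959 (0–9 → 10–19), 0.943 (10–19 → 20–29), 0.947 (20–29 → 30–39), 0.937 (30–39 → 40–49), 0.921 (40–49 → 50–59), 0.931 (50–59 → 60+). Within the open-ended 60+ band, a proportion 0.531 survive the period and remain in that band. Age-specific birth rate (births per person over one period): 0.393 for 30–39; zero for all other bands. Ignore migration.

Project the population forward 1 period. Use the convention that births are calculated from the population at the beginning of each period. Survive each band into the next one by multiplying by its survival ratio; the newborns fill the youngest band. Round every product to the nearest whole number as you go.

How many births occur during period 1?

165

— Period 1 —
Births: 420 * 0.393 = 165
10–19: 310 * 0.959 = 297
20–29: 1690 * 0.943 = 1594
30–39: 1860 * 0.947 = 1761
40–49: 420 * 0.937 = 394
50–59: 810 * 0.921 = 746
60+: 250 * 0.931 + 410 * 0.531 = 233 + 218 = 451
End of period: [165, 297, 1594, 1761, 394, 746, 451]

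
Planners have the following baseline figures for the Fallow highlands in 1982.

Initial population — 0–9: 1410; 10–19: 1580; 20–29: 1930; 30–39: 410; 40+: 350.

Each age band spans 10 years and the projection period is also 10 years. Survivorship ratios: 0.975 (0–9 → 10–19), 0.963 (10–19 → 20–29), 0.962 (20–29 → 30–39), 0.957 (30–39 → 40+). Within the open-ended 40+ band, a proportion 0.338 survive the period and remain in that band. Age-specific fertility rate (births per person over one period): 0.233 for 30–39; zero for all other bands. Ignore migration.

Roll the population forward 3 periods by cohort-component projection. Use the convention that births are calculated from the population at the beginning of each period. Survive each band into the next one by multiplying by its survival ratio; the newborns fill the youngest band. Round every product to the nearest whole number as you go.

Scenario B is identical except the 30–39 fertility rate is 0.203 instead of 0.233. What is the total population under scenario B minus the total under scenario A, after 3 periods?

(Bands numbered youngest = 1 to oldest = 5.)
Period 1:
Births: 410 × 0.233 = 96
Band 2: 1410 × 0.975 = 1375
Band 3: 1580 × 0.963 = 1522
Band 4: 1930 × 0.962 = 1857
Band 5: 410 × 0.957 + 350 × 0.338 = 392 + 118 = 510
Population now: 0–9=96, 10–19=1375, 20–29=1522, 30–39=1857, 40+=510
Period 2:
Births: 1857 × 0.233 = 433
Band 2: 96 × 0.975 = 94
Band 3: 1375 × 0.963 = 1324
Band 4: 1522 × 0.962 = 1464
Band 5: 1857 × 0.957 + 510 × 0.338 = 1777 + 172 = 1949
Population now: 0–9=433, 10–19=94, 20–29=1324, 30–39=1464, 40+=1949
Period 3:
Births: 1464 × 0.233 = 341
Band 2: 433 × 0.975 = 422
Band 3: 94 × 0.963 = 91
Band 4: 1324 × 0.962 = 1274
Band 5: 1464 × 0.957 + 1949 × 0.338 = 1401 + 659 = 2060
Population now: 0–9=341, 10–19=422, 20–29=91, 30–39=1274, 40+=2060
Scenario A total after 3 periods: 4188
Scenario B projection —
Period 1:
Births: 410 × 0.203 = 83
Band 2: 1410 × 0.975 = 1375
Band 3: 1580 × 0.963 = 1522
Band 4: 1930 × 0.962 = 1857
Band 5: 410 × 0.957 + 350 × 0.338 = 392 + 118 = 510
Population now: 0–9=83, 10–19=1375, 20–29=1522, 30–39=1857, 40+=510
Period 2:
Births: 1857 × 0.203 = 377
Band 2: 83 × 0.975 = 81
Band 3: 1375 × 0.963 = 1324
Band 4: 1522 × 0.962 = 1464
Band 5: 1857 × 0.957 + 510 × 0.338 = 1777 + 172 = 1949
Population now: 0–9=377, 10–19=81, 20–29=1324, 30–39=1464, 40+=1949
Period 3:
Births: 1464 × 0.203 = 297
Band 2: 377 × 0.975 = 368
Band 3: 81 × 0.963 = 78
Band 4: 1324 × 0.962 = 1274
Band 5: 1464 × 0.957 + 1949 × 0.338 = 1401 + 659 = 2060
Population now: 0–9=297, 10–19=368, 20–29=78, 30–39=1274, 40+=2060
Scenario B total after 3 periods: 4077
Difference B − A = 4077 − 4188 = -111

-111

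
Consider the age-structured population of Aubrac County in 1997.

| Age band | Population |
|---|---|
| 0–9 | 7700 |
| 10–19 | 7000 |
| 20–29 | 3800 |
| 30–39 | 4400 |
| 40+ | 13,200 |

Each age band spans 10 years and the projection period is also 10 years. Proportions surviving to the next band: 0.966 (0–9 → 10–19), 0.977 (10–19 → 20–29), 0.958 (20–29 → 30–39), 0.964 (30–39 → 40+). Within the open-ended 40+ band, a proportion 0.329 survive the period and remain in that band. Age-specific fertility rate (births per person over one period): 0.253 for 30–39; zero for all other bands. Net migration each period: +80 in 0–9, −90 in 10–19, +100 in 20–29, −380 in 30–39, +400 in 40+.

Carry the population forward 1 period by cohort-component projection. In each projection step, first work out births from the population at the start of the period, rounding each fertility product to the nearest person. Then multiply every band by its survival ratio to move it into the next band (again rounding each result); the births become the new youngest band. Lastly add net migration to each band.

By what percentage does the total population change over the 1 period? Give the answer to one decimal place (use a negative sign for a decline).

[period 1]
Births: 4400 * 0.253 = 1113
10–19: 7700 * 0.966 = 7438
20–29: 7000 * 0.977 = 6839
30–39: 3800 * 0.958 = 3640
40+: 4400 * 0.964 + 13200 * 0.329 = 4242 + 4343 = 8585
Net migration: 0–9 + 80 → 1193; 10–19 − 90 → 7348; 20–29 + 100 → 6939; 30–39 − 380 → 3260; 40+ + 400 → 8985
Giving 1193 / 7348 / 6939 / 3260 / 8985.
Total: 36100 → 27725; change = -8375; percentage change = -23.2%

-23.2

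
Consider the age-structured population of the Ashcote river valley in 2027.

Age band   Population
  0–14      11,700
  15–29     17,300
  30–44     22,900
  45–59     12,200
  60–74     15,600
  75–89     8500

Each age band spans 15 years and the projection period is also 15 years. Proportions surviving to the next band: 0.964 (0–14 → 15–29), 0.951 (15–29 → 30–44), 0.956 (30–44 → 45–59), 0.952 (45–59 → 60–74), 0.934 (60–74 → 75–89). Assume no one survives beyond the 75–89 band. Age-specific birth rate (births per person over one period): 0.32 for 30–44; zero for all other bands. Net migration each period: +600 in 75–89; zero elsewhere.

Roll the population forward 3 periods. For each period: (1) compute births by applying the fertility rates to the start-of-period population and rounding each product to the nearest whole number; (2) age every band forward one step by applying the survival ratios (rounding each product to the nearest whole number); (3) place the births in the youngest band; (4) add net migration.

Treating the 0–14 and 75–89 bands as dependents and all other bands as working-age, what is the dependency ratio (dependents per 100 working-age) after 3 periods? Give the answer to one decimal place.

[period 1]
Births: 22900 × 0.32 = 7328
15–29: 11700 × 0.964 = 11279
30–44: 17300 × 0.951 = 16452
45–59: 22900 × 0.956 = 21892
60–74: 12200 × 0.952 = 11614
75–89: 15600 × 0.934 = 14570
Net migration: 75–89 + 600 → 15170
End of period: [7328, 11279, 16452, 21892, 11614, 15170]
[period 2]
Births: 16452 × 0.32 = 5265
15–29: 7328 × 0.964 = 7064
30–44: 11279 × 0.951 = 10726
45–59: 16452 × 0.956 = 15728
60–74: 21892 × 0.952 = 20841
75–89: 11614 × 0.934 = 10847
Net migration: 75–89 + 600 → 11447
End of period: [5265, 7064, 10726, 15728, 20841, 11447]
[period 3]
Births: 10726 × 0.32 = 3432
15–29: 5265 × 0.964 = 5075
30–44: 7064 × 0.951 = 6718
45–59: 10726 × 0.956 = 10254
60–74: 15728 × 0.952 = 14973
75–89: 20841 × 0.934 = 19465
Net migration: 75–89 + 600 → 20065
End of period: [3432, 5075, 6718, 10254, 14973, 20065]
Dependents (band 0–14 + band 75–89) = 3432 + 20065 = 23497; working-age = 37020; ratio = 23497/37020 × 100 = 63.5

63.5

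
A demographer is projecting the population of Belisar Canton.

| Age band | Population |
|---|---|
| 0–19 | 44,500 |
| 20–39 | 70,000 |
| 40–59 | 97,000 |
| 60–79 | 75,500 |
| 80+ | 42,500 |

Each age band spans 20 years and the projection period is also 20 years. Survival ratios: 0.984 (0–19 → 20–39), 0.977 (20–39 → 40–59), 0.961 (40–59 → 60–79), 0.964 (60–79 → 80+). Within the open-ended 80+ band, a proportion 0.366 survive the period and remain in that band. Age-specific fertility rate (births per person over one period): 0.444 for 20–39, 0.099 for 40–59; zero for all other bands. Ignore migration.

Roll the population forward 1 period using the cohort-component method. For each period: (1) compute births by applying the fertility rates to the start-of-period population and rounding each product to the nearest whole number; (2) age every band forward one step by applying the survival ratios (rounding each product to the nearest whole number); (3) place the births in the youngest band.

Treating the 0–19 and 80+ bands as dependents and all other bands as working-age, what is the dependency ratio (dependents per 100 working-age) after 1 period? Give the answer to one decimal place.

(Bands numbered youngest = 1 to oldest = 5.)
After projecting period 1:
Births: 70000 * 0.444 = 31080  |  97000 * 0.099 = 9603 → 40683
Band 2: 44500 * 0.984 = 43788
Band 3: 70000 * 0.977 = 68390
Band 4: 97000 * 0.961 = 93217
Band 5: 75500 * 0.964 + 42500 * 0.366 = 72782 + 15555 = 88337
→ [40683, 43788, 68390, 93217, 88337]
Dependents (band 0–19 + band 80+) = 40683 + 88337 = 129020; working-age = 205395; ratio = 129020/205395 × 100 = 62.8

62.8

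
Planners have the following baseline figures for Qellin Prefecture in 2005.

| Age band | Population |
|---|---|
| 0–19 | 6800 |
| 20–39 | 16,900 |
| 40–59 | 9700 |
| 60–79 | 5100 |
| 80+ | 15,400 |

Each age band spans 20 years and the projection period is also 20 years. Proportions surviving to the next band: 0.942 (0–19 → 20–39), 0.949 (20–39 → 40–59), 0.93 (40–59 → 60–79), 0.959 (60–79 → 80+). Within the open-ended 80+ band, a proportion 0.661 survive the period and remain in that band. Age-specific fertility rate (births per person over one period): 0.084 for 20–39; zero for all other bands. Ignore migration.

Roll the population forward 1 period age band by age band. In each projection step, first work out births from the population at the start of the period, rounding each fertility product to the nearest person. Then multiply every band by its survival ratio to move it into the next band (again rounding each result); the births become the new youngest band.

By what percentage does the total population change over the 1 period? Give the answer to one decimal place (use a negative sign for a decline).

Call the groups 1 to 5, youngest first.
Period 1:
Births: 16900 * 0.084 = 1420
Group 2: 6800 * 0.942 = 6406
Group 3: 16900 * 0.949 = 16038
Group 4: 9700 * 0.93 = 9021
Group 5: 5100 * 0.959 + 15400 * 0.661 = 4891 + 10179 = 15070
Giving 1420 / 6406 / 16038 / 9021 / 15070.
Total: 53900 → 47955; change = -5945; percentage change = -11.0%

-11.0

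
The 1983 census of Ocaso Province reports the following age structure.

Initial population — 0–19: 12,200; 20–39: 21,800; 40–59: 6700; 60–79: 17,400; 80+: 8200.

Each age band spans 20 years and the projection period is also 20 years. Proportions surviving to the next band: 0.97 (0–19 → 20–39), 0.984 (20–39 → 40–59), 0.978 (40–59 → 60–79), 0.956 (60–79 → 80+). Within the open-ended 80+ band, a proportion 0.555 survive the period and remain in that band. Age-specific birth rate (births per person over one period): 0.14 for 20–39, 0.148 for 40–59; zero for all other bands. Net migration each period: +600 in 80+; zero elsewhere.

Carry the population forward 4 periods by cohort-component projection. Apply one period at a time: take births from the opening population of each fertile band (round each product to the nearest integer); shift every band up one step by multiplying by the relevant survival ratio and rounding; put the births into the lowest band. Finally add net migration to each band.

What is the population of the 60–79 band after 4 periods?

(Groups numbered youngest = 1 to oldest = 5.)
Period 1.
Births: 21800 × 0.14 = 3052  |  6700 × 0.148 = 992 ⇒ total 4044
Group 2: 12200 × 0.97 = 11834
Group 3: 21800 × 0.984 = 21451
Group 4: 6700 × 0.978 = 6553
Group 5: 17400 × 0.956 + 8200 × 0.555 = 16634 + 4551 = 21185
Net migration: Group 5 + 600 → 21785
→ [4044, 11834, 21451, 6553, 21785]
Period 2.
Births: 11834 × 0.14 = 1657  |  21451 × 0.148 = 3175 ⇒ total 4832
Group 2: 4044 × 0.97 = 3923
Group 3: 11834 × 0.984 = 11645
Group 4: 21451 × 0.978 = 20979
Group 5: 6553 × 0.956 + 21785 × 0.555 = 6265 + 12091 = 18356
Net migration: Group 5 + 600 → 18956
→ [4832, 3923, 11645, 20979, 18956]
Period 3.
Births: 3923 × 0.14 = 549  |  11645 × 0.148 = 1723 ⇒ total 2272
Group 2: 4832 × 0.97 = 4687
Group 3: 3923 × 0.984 = 3860
Group 4: 11645 × 0.978 = 11389
Group 5: 20979 × 0.956 + 18956 × 0.555 = 20056 + 10521 = 30577
Net migration: Group 5 + 600 → 31177
→ [2272, 4687, 3860, 11389, 31177]
Period 4.
Births: 4687 × 0.14 = 656  |  3860 × 0.148 = 571 ⇒ total 1227
Group 2: 2272 × 0.97 = 2204
Group 3: 4687 × 0.984 = 4612
Group 4: 3860 × 0.978 = 3775
Group 5: 11389 × 0.956 + 31177 × 0.555 = 10888 + 17303 = 28191
Net migration: Group 5 + 600 → 28791
→ [1227, 2204, 4612, 3775, 28791]

3775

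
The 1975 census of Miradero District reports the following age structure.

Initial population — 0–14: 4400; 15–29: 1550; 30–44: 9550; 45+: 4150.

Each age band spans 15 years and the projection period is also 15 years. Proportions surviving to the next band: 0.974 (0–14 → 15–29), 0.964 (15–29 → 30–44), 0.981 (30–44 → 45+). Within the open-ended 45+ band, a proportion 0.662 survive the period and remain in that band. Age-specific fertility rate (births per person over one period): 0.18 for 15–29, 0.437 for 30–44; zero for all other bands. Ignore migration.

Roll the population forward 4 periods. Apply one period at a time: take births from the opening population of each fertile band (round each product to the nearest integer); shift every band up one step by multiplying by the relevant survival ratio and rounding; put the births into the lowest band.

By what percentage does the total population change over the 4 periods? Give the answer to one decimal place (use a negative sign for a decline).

-14.1

(Groups numbered youngest = 1 to oldest = 4.)
[period 1]
Births: 1550 × 0.18 = 279  |  9550 × 0.437 = 4173 ⇒ total 4452
Group 2: 4400 × 0.974 = 4286
Group 3: 1550 × 0.964 = 1494
Group 4: 9550 × 0.981 + 4150 × 0.662 = 9369 + 2747 = 12116
Population now: 0–14=4452, 15–29=4286, 30–44=1494, 45+=12116
[period 2]
Births: 4286 × 0.18 = 771  |  1494 × 0.437 = 653 ⇒ total 1424
Group 2: 4452 × 0.974 = 4336
Group 3: 4286 × 0.964 = 4132
Group 4: 1494 × 0.981 + 12116 × 0.662 = 1466 + 8021 = 9487
Population now: 0–14=1424, 15–29=4336, 30–44=4132, 45+=9487
[period 3]
Births: 4336 × 0.18 = 780  |  4132 × 0.437 = 1806 ⇒ total 2586
Group 2: 1424 × 0.974 = 1387
Group 3: 4336 × 0.964 = 4180
Group 4: 4132 × 0.981 + 9487 × 0.662 = 4053 + 6280 = 10333
Population now: 0–14=2586, 15–29=1387, 30–44=4180, 45+=10333
[period 4]
Births: 1387 × 0.18 = 250  |  4180 × 0.437 = 1827 ⇒ total 2077
Group 2: 2586 × 0.974 = 2519
Group 3: 1387 × 0.964 = 1337
Group 4: 4180 × 0.981 + 10333 × 0.662 = 4101 + 6840 = 10941
Population now: 0–14=2077, 15–29=2519, 30–44=1337, 45+=10941
Total: 19650 → 16874; change = -2776; percentage change = -14.1%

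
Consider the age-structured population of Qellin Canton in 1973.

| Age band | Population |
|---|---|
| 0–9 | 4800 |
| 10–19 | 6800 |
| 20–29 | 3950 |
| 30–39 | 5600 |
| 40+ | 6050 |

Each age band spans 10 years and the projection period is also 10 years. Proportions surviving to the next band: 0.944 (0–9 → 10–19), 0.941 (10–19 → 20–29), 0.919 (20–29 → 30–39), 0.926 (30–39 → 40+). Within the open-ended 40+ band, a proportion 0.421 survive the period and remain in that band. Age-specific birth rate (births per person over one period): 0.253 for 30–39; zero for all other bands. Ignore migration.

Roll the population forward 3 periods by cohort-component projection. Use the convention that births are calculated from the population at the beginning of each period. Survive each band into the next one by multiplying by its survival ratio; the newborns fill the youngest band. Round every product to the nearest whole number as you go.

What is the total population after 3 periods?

15765

(Groups numbered youngest = 1 to oldest = 5.)
— Period 1 —
Births: 5600 × 0.253 = 1417
Group 2: 4800 × 0.944 = 4531
Group 3: 6800 × 0.941 = 6399
Group 4: 3950 × 0.919 = 3630
Group 5: 5600 × 0.926 + 6050 × 0.421 = 5186 + 2547 = 7733
End of period: [1417, 4531, 6399, 3630, 7733]
— Period 2 —
Births: 3630 × 0.253 = 918
Group 2: 1417 × 0.944 = 1338
Group 3: 4531 × 0.941 = 4264
Group 4: 6399 × 0.919 = 5881
Group 5: 3630 × 0.926 + 7733 × 0.421 = 3361 + 3256 = 6617
End of period: [918, 1338, 4264, 5881, 6617]
— Period 3 —
Births: 5881 × 0.253 = 1488
Group 2: 918 × 0.944 = 867
Group 3: 1338 × 0.941 = 1259
Group 4: 4264 × 0.919 = 3919
Group 5: 5881 × 0.926 + 6617 × 0.421 = 5446 + 2786 = 8232
End of period: [1488, 867, 1259, 3919, 8232]
Total after period 3: 1488 + 867 + 1259 + 3919 + 8232 = 15765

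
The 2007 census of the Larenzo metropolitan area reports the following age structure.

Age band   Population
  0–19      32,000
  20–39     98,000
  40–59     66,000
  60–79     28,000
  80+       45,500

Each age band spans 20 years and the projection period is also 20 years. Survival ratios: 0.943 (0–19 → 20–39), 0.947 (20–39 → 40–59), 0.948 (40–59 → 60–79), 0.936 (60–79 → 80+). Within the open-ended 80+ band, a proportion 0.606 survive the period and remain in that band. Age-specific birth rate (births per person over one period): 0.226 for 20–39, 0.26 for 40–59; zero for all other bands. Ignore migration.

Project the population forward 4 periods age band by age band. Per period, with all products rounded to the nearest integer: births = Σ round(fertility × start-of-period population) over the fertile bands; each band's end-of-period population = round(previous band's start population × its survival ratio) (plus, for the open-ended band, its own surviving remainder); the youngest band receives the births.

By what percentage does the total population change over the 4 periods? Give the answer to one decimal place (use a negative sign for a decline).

-25.7

Let group 1 be 0–19 through group 5 = 80+.
— Period 1 —
Births: 98000 * 0.226 = 22148  |  66000 * 0.26 = 17160 — total 39308
Group 2: 32000 * 0.943 = 30176
Group 3: 98000 * 0.947 = 92806
Group 4: 66000 * 0.948 = 62568
Group 5: 28000 * 0.936 + 45500 * 0.606 = 26208 + 27573 = 53781
→ [39308, 30176, 92806, 62568, 53781]
— Period 2 —
Births: 30176 * 0.226 = 6820  |  92806 * 0.26 = 24130 — total 30950
Group 2: 39308 * 0.943 = 37067
Group 3: 30176 * 0.947 = 28577
Group 4: 92806 * 0.948 = 87980
Group 5: 62568 * 0.936 + 53781 * 0.606 = 58564 + 32591 = 91155
→ [30950, 37067, 28577, 87980, 91155]
— Period 3 —
Births: 37067 * 0.226 = 8377  |  28577 * 0.26 = 7430 — total 15807
Group 2: 30950 * 0.943 = 29186
Group 3: 37067 * 0.947 = 35102
Group 4: 28577 * 0.948 = 27091
Group 5: 87980 * 0.936 + 91155 * 0.606 = 82349 + 55240 = 137589
→ [15807, 29186, 35102, 27091, 137589]
— Period 4 —
Births: 29186 * 0.226 = 6596  |  35102 * 0.26 = 9127 — total 15723
Group 2: 15807 * 0.943 = 14906
Group 3: 29186 * 0.947 = 27639
Group 4: 35102 * 0.948 = 33277
Group 5: 27091 * 0.936 + 137589 * 0.606 = 25357 + 83379 = 108736
→ [15723, 14906, 27639, 33277, 108736]
Total: 269500 → 200281; change = -69219; percentage change = -25.7%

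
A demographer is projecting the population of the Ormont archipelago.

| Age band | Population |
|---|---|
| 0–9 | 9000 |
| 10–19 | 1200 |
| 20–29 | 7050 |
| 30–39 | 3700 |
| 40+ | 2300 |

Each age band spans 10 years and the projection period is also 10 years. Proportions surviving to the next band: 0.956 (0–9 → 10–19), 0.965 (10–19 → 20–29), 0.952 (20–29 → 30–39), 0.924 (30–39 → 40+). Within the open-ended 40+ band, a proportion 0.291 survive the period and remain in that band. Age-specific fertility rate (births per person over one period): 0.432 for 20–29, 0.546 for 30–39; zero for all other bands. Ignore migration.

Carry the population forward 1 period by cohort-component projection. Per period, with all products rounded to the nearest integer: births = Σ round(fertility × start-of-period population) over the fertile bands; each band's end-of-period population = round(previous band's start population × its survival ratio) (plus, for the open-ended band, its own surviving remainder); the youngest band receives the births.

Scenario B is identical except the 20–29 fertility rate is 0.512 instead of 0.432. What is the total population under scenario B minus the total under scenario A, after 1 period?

564

Numbering the bands 1..5 from youngest to oldest:
Period 1.
Births: 7050 × 0.432 = 3046  |  3700 × 0.546 = 2020 → 5066
Band 2: 9000 × 0.956 = 8604
Band 3: 1200 × 0.965 = 1158
Band 4: 7050 × 0.952 = 6712
Band 5: 3700 × 0.924 + 2300 × 0.291 = 3419 + 669 = 4088
Giving 5066 / 8604 / 1158 / 6712 / 4088.
Scenario A total after 1 period: 25628
Scenario B projection —
Period 1.
Births: 7050 × 0.512 = 3610  |  3700 × 0.546 = 2020 → 5630
Band 2: 9000 × 0.956 = 8604
Band 3: 1200 × 0.965 = 1158
Band 4: 7050 × 0.952 = 6712
Band 5: 3700 × 0.924 + 2300 × 0.291 = 3419 + 669 = 4088
Giving 5630 / 8604 / 1158 / 6712 / 4088.
Scenario B total after 1 period: 26192
Difference B − A = 26192 − 25628 = 564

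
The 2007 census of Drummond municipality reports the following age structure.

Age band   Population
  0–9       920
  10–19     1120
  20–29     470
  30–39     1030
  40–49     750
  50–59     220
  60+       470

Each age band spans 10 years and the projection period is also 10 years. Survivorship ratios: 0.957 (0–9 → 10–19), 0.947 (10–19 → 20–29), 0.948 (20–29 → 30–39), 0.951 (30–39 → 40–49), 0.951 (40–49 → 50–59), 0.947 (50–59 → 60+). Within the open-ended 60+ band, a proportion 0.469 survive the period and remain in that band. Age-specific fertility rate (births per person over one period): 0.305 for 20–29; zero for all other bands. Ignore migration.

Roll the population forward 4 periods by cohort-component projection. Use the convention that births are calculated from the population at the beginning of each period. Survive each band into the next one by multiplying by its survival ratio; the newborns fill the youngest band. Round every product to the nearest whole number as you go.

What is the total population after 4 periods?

3350

(Groups numbered youngest = 1 to oldest = 7.)
After projecting period 1:
Births: 470 × 0.305 = 143
Group 2: 920 × 0.957 = 880
Group 3: 1120 × 0.947 = 1061
Group 4: 470 × 0.948 = 446
Group 5: 1030 × 0.951 = 980
Group 6: 750 × 0.951 = 713
Group 7: 220 × 0.947 + 470 × 0.469 = 208 + 220 = 428
→ [143, 880, 1061, 446, 980, 713, 428]
After projecting period 2:
Births: 1061 × 0.305 = 324
Group 2: 143 × 0.957 = 137
Group 3: 880 × 0.947 = 833
Group 4: 1061 × 0.948 = 1006
Group 5: 446 × 0.951 = 424
Group 6: 980 × 0.951 = 932
Group 7: 713 × 0.947 + 428 × 0.469 = 675 + 201 = 876
→ [324, 137, 833, 1006, 424, 932, 876]
After projecting period 3:
Births: 833 × 0.305 = 254
Group 2: 324 × 0.957 = 310
Group 3: 137 × 0.947 = 130
Group 4: 833 × 0.948 = 790
Group 5: 1006 × 0.951 = 957
Group 6: 424 × 0.951 = 403
Group 7: 932 × 0.947 + 876 × 0.469 = 883 + 411 = 1294
→ [254, 310, 130, 790, 957, 403, 1294]
After projecting period 4:
Births: 130 × 0.305 = 40
Group 2: 254 × 0.957 = 243
Group 3: 310 × 0.947 = 294
Group 4: 130 × 0.948 = 123
Group 5: 790 × 0.951 = 751
Group 6: 957 × 0.951 = 910
Group 7: 403 × 0.947 + 1294 × 0.469 = 382 + 607 = 989
→ [40, 243, 294, 123, 751, 910, 989]
Total after period 4: 40 + 243 + 294 + 123 + 751 + 910 + 989 = 3350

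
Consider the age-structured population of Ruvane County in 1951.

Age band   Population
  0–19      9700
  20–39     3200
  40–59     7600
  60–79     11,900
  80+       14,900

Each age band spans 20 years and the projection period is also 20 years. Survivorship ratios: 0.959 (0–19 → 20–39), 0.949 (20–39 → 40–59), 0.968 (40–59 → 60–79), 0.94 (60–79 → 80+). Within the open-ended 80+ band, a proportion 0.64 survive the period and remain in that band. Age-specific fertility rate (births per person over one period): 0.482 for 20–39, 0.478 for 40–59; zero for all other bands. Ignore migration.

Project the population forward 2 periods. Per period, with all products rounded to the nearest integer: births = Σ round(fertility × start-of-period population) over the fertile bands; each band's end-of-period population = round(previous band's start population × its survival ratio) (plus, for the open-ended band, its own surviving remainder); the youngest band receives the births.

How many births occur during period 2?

Let group 1 be 0–19 through group 5 = 80+.
Period 1.
Births: 3200 × 0.482 = 1542 ; 7600 × 0.478 = 3633 ⇒ total 5175
Group 2: 9700 × 0.959 = 9302
Group 3: 3200 × 0.949 = 3037
Group 4: 7600 × 0.968 = 7357
Group 5: 11900 × 0.94 + 14900 × 0.64 = 11186 + 9536 = 20722
Giving 5175 / 9302 / 3037 / 7357 / 20722.
Period 2.
Births: 9302 × 0.482 = 4484 ; 3037 × 0.478 = 1452 ⇒ total 5936
Group 2: 5175 × 0.959 = 4963
Group 3: 9302 × 0.949 = 8828
Group 4: 3037 × 0.968 = 2940
Group 5: 7357 × 0.94 + 20722 × 0.64 = 6916 + 13262 = 20178
Giving 5936 / 4963 / 8828 / 2940 / 20178.

5936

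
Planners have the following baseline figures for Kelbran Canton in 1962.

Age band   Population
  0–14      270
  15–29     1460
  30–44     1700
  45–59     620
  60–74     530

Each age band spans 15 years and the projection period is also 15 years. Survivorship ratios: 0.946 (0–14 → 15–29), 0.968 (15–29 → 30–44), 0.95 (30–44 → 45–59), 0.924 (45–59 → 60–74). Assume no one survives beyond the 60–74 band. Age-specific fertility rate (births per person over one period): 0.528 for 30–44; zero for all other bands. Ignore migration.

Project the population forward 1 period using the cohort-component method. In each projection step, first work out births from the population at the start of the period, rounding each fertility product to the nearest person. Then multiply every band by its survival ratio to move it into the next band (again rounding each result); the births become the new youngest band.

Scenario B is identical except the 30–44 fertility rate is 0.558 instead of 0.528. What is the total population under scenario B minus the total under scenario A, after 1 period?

51

Period 1.
Births: 1700 × 0.528 = 898
15–29: 270 × 0.946 = 255
30–44: 1460 × 0.968 = 1413
45–59: 1700 × 0.95 = 1615
60–74: 620 × 0.924 = 573
Giving 898 / 255 / 1413 / 1615 / 573.
Scenario A total after 1 period: 4754
Scenario B projection —
Period 1.
Births: 1700 × 0.558 = 949
15–29: 270 × 0.946 = 255
30–44: 1460 × 0.968 = 1413
45–59: 1700 × 0.95 = 1615
60–74: 620 × 0.924 = 573
Giving 949 / 255 / 1413 / 1615 / 573.
Scenario B total after 1 period: 4805
Difference B − A = 4805 − 4754 = 51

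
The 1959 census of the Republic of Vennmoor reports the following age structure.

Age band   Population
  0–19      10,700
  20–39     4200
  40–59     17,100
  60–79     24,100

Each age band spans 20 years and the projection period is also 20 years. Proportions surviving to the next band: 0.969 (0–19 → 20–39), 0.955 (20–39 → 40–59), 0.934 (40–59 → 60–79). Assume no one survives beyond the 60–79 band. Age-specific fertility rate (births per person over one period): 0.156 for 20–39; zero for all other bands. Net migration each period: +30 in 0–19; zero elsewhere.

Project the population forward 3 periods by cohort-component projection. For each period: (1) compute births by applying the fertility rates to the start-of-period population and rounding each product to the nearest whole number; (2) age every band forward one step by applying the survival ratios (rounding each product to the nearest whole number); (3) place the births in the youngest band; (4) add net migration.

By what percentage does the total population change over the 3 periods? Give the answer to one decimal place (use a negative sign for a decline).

— Period 1 —
Births: 4200 × 0.156 = 655
20–39: 10700 × 0.969 = 10368
40–59: 4200 × 0.955 = 4011
60–79: 17100 × 0.934 = 15971
Net migration: 0–19 + 30 → 685
→ [685, 10368, 4011, 15971]
— Period 2 —
Births: 10368 × 0.156 = 1617
20–39: 685 × 0.969 = 664
40–59: 10368 × 0.955 = 9901
60–79: 4011 × 0.934 = 3746
Net migration: 0–19 + 30 → 1647
→ [1647, 664, 9901, 3746]
— Period 3 —
Births: 664 × 0.156 = 104
20–39: 1647 × 0.969 = 1596
40–59: 664 × 0.955 = 634
60–79: 9901 × 0.934 = 9248
Net migration: 0–19 + 30 → 134
→ [134, 1596, 634, 9248]
Total: 56100 → 11612; change = -44488; percentage change = -79.3%

-79.3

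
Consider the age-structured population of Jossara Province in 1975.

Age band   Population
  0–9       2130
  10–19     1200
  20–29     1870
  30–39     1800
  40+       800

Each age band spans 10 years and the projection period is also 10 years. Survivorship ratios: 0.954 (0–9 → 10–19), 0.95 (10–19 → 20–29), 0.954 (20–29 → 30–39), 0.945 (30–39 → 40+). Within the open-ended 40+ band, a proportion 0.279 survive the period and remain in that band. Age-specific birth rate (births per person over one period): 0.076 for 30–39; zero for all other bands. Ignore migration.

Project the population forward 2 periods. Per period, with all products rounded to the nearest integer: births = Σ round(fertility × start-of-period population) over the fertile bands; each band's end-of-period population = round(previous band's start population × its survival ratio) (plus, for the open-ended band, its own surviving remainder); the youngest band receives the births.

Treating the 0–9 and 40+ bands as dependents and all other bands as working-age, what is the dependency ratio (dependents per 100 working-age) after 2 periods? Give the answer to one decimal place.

74.9

After projecting period 1:
Births: 1800 × 0.076 = 137
10–19: 2130 × 0.954 = 2032
20–29: 1200 × 0.95 = 1140
30–39: 1870 × 0.954 = 1784
40+: 1800 × 0.945 + 800 × 0.279 = 1701 + 223 = 1924
Population now: 0–9=137, 10–19=2032, 20–29=1140, 30–39=1784, 40+=1924
After projecting period 2:
Births: 1784 × 0.076 = 136
10–19: 137 × 0.954 = 131
20–29: 2032 × 0.95 = 1930
30–39: 1140 × 0.954 = 1088
40+: 1784 × 0.945 + 1924 × 0.279 = 1686 + 537 = 2223
Population now: 0–9=136, 10–19=131, 20–29=1930, 30–39=1088, 40+=2223
Dependents (band 0–9 + band 40+) = 136 + 2223 = 2359; working-age = 3149; ratio = 2359/3149 × 100 = 74.9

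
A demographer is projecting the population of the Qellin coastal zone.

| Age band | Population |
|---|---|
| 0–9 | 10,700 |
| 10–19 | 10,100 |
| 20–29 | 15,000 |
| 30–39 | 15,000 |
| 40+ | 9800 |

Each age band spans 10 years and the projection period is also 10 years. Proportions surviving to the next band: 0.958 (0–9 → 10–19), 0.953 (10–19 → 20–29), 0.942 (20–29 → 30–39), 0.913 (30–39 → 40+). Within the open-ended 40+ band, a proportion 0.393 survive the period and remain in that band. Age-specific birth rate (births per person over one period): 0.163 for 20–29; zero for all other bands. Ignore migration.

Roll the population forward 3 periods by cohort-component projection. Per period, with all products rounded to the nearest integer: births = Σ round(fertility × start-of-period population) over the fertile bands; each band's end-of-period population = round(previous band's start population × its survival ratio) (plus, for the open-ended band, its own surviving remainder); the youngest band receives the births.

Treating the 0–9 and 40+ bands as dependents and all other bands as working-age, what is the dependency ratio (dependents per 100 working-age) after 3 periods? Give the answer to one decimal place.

136.4

Call the groups 1 to 5, youngest first.
Period 1.
Births: 15000 * 0.163 = 2445
Group 2: 10700 * 0.958 = 10251
Group 3: 10100 * 0.953 = 9625
Group 4: 15000 * 0.942 = 14130
Group 5: 15000 * 0.913 + 9800 * 0.393 = 13695 + 3851 = 17546
Population now: 0–9=2445, 10–19=10251, 20–29=9625, 30–39=14130, 40+=17546
Period 2.
Births: 9625 * 0.163 = 1569
Group 2: 2445 * 0.958 = 2342
Group 3: 10251 * 0.953 = 9769
Group 4: 9625 * 0.942 = 9067
Group 5: 14130 * 0.913 + 17546 * 0.393 = 12901 + 6896 = 19797
Population now: 0–9=1569, 10–19=2342, 20–29=9769, 30–39=9067, 40+=19797
Period 3.
Births: 9769 * 0.163 = 1592
Group 2: 1569 * 0.958 = 1503
Group 3: 2342 * 0.953 = 2232
Group 4: 9769 * 0.942 = 9202
Group 5: 9067 * 0.913 + 19797 * 0.393 = 8278 + 7780 = 16058
Population now: 0–9=1592, 10–19=1503, 20–29=2232, 30–39=9202, 40+=16058
Dependents (band 0–9 + band 40+) = 1592 + 16058 = 17650; working-age = 12937; ratio = 17650/12937 × 100 = 136.4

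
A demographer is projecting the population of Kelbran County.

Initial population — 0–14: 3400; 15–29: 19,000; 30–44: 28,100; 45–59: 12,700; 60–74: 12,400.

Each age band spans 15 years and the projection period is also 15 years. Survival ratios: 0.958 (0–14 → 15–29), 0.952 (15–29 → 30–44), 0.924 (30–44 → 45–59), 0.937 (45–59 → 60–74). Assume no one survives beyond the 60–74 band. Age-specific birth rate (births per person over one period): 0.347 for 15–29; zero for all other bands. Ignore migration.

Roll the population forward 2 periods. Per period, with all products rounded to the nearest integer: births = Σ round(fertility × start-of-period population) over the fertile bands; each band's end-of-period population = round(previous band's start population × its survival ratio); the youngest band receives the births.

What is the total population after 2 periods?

51588

Call the bands 1 to 5, youngest first.
Period 1.
Births: 19000 × 0.347 = 6593
Band 2: 3400 × 0.958 = 3257
Band 3: 19000 × 0.952 = 18088
Band 4: 28100 × 0.924 = 25964
Band 5: 12700 × 0.937 = 11900
End of period: [6593, 3257, 18088, 25964, 11900]
Period 2.
Births: 3257 × 0.347 = 1130
Band 2: 6593 × 0.958 = 6316
Band 3: 3257 × 0.952 = 3101
Band 4: 18088 × 0.924 = 16713
Band 5: 25964 × 0.937 = 24328
End of period: [1130, 6316, 3101, 16713, 24328]
Total after period 2: 1130 + 6316 + 3101 + 16713 + 24328 = 51588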